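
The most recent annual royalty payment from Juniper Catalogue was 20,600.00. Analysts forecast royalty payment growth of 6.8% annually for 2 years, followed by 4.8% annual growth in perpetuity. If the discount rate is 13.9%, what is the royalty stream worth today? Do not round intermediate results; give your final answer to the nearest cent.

246012.28

D_1 = 22000.80000
D_2 = 23496.85440
Terminal value at year 2: TV = D_2×(1+g_2)/(r−g_2) = 24624.70341/0.091 = 270601.13639
P_0 = D_1/(1+r)^1 + D_2/(1+r)^2 + TV/(1+r)^2
    = 19315.89113 + 18111.82768 + 208584.56495 = 246012.28377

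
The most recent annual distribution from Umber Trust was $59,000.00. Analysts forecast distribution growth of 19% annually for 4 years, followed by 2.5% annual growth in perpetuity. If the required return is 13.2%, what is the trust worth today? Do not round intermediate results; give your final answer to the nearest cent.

$958049.28

D_1 = 70210.00000
D_2 = 83549.90000
D_3 = 99424.38100
D_4 = 118315.01339
Terminal value at year 4: TV = D_4×(1+g_2)/(r−g_2) = 121272.88872/0.107 = 1133391.48341
P_0 = D_1/(1+r)^1 + D_2/(1+r)^2 + D_3/(1+r)^3 + D_4/(1+r)^4 + TV/(1+r)^4
    = 62022.96820 + 65200.82346 + 68541.50169 + 72053.34542 + 690230.64537 = 958049.28414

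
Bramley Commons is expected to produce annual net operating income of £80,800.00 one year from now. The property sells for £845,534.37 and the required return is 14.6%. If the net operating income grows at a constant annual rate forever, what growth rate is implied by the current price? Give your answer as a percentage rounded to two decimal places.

5.04%

P = D₁/(r−g) ⇒ g = r − D₁/P = 0.146 − £80,800.00/£845,534.37 = 0.050439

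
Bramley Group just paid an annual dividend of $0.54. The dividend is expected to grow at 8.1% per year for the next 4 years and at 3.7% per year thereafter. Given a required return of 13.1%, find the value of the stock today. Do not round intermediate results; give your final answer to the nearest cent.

$6.90

D_1 = 0.58374
D_2 = 0.63102
D_3 = 0.68214
D_4 = 0.73739
Terminal value at year 4: TV = D_4×(1+g_2)/(r−g_2) = 0.76467/0.094 = 8.13481
P_0 = D_1/(1+r)^1 + D_2/(1+r)^2 + D_3/(1+r)^3 + D_4/(1+r)^4 + TV/(1+r)^4
    = 0.51613 + 0.49331 + 0.47150 + 0.45066 + 4.97161 = 6.90321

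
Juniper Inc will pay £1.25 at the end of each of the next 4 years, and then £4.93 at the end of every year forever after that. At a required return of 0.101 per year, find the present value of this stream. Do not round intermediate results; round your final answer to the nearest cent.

£37.17

PV of 4-year annuity: £1.25 × [1 − (1+0.101)^−4] / 0.101 = 3.95377
Perpetuity value at year 4: £4.93 / 0.101 = 48.81188
PV of perpetuity: 48.81188 / (1+0.101)^4 = 33.21821
Total PV = 3.95377 + 33.21821 = 37.17198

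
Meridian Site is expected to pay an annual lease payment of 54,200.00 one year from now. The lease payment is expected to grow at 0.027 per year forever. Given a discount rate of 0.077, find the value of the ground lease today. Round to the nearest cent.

Growing perpetuity: P = D₁ / (r − g) = 54,200.0000 / (0.077 − 0.027) = 1,084,000.00

1084000.00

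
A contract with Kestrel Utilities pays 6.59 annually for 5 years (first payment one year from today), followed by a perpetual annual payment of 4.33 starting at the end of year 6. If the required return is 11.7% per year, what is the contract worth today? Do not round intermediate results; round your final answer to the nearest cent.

45.22

PV of 5-year annuity: 6.59 × [1 − (1+0.117)^−5] / 0.117 = 23.93309
Perpetuity value at year 5: 4.33 / 0.117 = 37.00855
PV of perpetuity: 37.00855 / (1+0.117)^5 = 21.28316
Total PV = 23.93309 + 21.28316 = 45.21625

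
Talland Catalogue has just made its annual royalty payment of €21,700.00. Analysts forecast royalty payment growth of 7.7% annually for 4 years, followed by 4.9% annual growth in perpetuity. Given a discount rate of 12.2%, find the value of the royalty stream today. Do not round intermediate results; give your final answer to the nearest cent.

D_1 = 23370.90000
D_2 = 25170.45930
D_3 = 27108.58467
D_4 = 29195.94569
Terminal value at year 4: TV = D_4×(1+g_2)/(r−g_2) = 30626.54702/0.073 = 419541.74005
P_0 = D_1/(1+r)^1 + D_2/(1+r)^2 + D_3/(1+r)^3 + D_4/(1+r)^4 + TV/(1+r)^4
    = 20829.67914 + 19994.26421 + 19192.35521 + 18422.60835 + 264730.35829 = 343169.26520

€343169.27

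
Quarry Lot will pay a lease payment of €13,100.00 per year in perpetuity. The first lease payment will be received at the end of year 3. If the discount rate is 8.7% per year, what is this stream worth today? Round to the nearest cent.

€127436.24

Value at end of year 2: C / r = €13,100.00 / 0.087 = €150,574.7126
Discount to today: PV = €150,574.7126 / (1 + 0.087)^2 = €150,574.7126 / 1.181569 = €127,436.24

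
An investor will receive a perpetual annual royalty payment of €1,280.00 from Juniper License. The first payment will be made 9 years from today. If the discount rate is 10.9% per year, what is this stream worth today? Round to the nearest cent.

€5132.53

Value at end of year 8: C / r = €1,280.00 / 0.109 = €11,743.1193
Discount to today: PV = €11,743.1193 / (1 + 0.109)^8 = €11,743.1193 / 2.287981 = €5,132.53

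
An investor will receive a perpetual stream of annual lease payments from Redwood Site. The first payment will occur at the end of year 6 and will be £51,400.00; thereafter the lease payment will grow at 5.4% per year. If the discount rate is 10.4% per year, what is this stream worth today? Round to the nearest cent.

Value at end of year 5: C₁ / (r − g) = £51,400.00 / (0.104 − 0.054) = £1,028,000.0000
Discount to today: PV = £1,028,000.0000 / (1 + 0.104)^5 = £1,028,000.0000 / 1.640006 = £626,827.08

£626827.08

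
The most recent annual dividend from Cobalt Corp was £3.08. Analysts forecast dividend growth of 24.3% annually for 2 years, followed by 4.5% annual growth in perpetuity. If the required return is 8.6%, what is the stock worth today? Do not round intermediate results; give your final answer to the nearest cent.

£110.40

D_1 = 3.82844
D_2 = 4.75875
Terminal value at year 2: TV = D_2×(1+g_2)/(r−g_2) = 4.97289/0.041 = 121.29011
P_0 = D_1/(1+r)^1 + D_2/(1+r)^2 + TV/(1+r)^2
    = 3.52527 + 4.03491 + 102.84087 = 110.40105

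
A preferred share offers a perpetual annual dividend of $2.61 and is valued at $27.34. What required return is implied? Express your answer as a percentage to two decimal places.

P = C/r ⇒ r = C/P = $2.61/$27.34 = 0.095465

9.55%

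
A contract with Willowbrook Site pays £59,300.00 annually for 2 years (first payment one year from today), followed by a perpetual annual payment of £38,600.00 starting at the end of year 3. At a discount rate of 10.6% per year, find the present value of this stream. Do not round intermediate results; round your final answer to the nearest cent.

PV of 2-year annuity: £59,300.00 × [1 − (1+0.106)^−2] / 0.106 = 102094.60807
Perpetuity value at year 2: £38,600.00 / 0.106 = 364150.94340
PV of perpetuity: 364150.94340 / (1+0.106)^2 = 297694.75669
Total PV = 102094.60807 + 297694.75669 = 399789.36476

£399789.36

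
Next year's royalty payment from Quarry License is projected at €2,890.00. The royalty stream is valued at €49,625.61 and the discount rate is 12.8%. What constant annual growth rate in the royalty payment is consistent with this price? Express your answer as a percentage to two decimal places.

P = D₁/(r−g) ⇒ g = r − D₁/P = 0.128 − €2,890.00/€49,625.61 = 0.069764

6.98%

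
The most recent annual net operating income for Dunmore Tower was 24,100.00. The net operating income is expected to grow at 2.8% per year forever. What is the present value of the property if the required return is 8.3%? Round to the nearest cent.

D₁ = D₀ × (1 + g) = 24,100.00 × 1.028 = 24,774.8000
Growing perpetuity: P = D₁ / (r − g) = 24,774.8000 / (0.083 − 0.028) = 450,450.91

450450.91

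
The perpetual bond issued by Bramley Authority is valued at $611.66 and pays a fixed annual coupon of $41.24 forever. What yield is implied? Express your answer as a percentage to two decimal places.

P = C/r ⇒ r = C/P = $41.24/$611.66 = 0.067423

6.74%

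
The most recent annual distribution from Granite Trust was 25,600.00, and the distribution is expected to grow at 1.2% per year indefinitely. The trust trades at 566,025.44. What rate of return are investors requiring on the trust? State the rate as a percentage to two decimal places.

5.78%

D₁ = 25,600.00 × 1.012 = 25,907.2000
P = D₁/(r − g) ⇒ r = D₁/P + g = 25,907.2000/566,025.44 + 0.012 = 0.045770 + 0.012 = 0.057770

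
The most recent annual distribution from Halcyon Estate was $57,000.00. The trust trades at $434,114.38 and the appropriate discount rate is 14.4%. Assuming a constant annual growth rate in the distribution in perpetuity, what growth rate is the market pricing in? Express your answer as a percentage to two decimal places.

P = D₀(1+g)/(r−g) ⇒ P(r−g) = D₀(1+g) ⇒ g(P+D₀) = P·r − D₀
g = (P·r − D₀)/(P + D₀) = ($434,114.38×0.144 − $57,000.00) / ($434,114.38 + $57,000.00) = 0.011224

1.12%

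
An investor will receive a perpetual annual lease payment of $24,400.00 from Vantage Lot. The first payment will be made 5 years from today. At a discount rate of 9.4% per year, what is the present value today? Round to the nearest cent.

$181214.39

Value at end of year 4: C / r = $24,400.00 / 0.094 = $259,574.4681
Discount to today: PV = $259,574.4681 / (1 + 0.094)^4 = $259,574.4681 / 1.432416 = $181,214.39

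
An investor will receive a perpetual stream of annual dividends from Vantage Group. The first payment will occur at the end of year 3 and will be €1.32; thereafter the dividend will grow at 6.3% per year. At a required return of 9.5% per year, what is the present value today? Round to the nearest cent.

€34.40

Value at end of year 2: C₁ / (r − g) = €1.32 / (0.095 − 0.063) = €41.2500
Discount to today: PV = €41.2500 / (1 + 0.095)^2 = €41.2500 / 1.199025 = €34.40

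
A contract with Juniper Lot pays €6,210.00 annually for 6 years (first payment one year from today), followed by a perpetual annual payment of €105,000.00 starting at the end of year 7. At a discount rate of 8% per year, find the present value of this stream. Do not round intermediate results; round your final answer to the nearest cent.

PV of 6-year annuity: €6,210.00 × [1 − (1+0.08)^−6] / 0.08 = 28708.08271
Perpetuity value at year 6: €105,000.00 / 0.08 = 1312500.00000
PV of perpetuity: 1312500.00000 / (1+0.08)^6 = 827097.63528
Total PV = 28708.08271 + 827097.63528 = 855805.71800

€855805.72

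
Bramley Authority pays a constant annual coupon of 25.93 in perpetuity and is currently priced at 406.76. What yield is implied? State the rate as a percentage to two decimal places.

P = C/r ⇒ r = C/P = 25.93/406.76 = 0.063748

6.37%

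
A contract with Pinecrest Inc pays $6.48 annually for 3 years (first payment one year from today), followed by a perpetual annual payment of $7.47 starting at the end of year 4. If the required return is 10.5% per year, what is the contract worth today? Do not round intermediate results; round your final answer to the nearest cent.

PV of 3-year annuity: $6.48 × [1 − (1+0.105)^−3] / 0.105 = 15.97400
Perpetuity value at year 3: $7.47 / 0.105 = 71.14286
PV of perpetuity: 71.14286 / (1+0.105)^3 = 52.72838
Total PV = 15.97400 + 52.72838 = 68.70238

$68.70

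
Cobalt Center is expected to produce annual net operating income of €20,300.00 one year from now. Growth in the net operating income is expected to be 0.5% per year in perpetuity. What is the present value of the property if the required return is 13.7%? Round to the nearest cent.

€153787.88

Growing perpetuity: P = D₁ / (r − g) = €20,300.0000 / (0.137 − 0.005) = €153,787.88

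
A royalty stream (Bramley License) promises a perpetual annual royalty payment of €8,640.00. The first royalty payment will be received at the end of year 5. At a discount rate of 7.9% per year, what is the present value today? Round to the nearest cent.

€80686.50

Value at end of year 4: C / r = €8,640.00 / 0.079 = €109,367.0886
Discount to today: PV = €109,367.0886 / (1 + 0.079)^4 = €109,367.0886 / 1.355457 = €80,686.50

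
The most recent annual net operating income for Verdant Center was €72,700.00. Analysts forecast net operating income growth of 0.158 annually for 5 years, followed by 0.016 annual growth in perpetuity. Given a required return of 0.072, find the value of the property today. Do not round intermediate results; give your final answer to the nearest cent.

D_1 = 84186.60000
D_2 = 97488.08280
D_3 = 112891.19988
D_4 = 130728.00946
D_5 = 151383.03496
Terminal value at year 5: TV = D_5×(1+g_2)/(r−g_2) = 153805.16352/0.056 = 2746520.77712
P_0 = D_1/(1+r)^1 + D_2/(1+r)^2 + D_3/(1+r)^3 + D_4/(1+r)^4 + D_5/(1+r)^5 + TV/(1+r)^5
    = 78532.27612 + 84832.44006 + 91638.02760 + 98989.58579 + 106930.91450 + 1940032.30592 = 2400955.54999

€2400955.55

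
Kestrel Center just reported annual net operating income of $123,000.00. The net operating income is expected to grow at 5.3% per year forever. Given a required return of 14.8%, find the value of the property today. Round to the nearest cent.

D₁ = D₀ × (1 + g) = $123,000.00 × 1.053 = $129,519.0000
Growing perpetuity: P = D₁ / (r − g) = $129,519.0000 / (0.148 − 0.053) = $1,363,357.89

$1363357.89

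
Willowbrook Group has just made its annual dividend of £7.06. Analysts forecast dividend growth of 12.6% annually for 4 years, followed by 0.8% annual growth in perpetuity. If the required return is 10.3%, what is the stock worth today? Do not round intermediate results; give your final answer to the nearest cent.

£111.10

D_1 = 7.94956
D_2 = 8.95120
D_3 = 10.07906
D_4 = 11.34902
Terminal value at year 4: TV = D_4×(1+g_2)/(r−g_2) = 11.43981/0.095 = 120.41905
P_0 = D_1/(1+r)^1 + D_2/(1+r)^2 + D_3/(1+r)^3 + D_4/(1+r)^4 + TV/(1+r)^4
    = 7.20722 + 7.35750 + 7.51092 + 7.66754 + 81.35667 = 111.09985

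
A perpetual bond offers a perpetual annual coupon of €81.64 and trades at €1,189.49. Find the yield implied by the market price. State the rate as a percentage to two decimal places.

P = C/r ⇒ r = C/P = €81.64/€1,189.49 = 0.068634

6.86%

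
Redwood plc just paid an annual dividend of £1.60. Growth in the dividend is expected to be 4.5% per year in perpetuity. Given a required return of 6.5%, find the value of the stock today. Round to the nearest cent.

D₁ = D₀ × (1 + g) = £1.60 × 1.045 = £1.6720
Growing perpetuity: P = D₁ / (r − g) = £1.6720 / (0.065 − 0.045) = £83.60

£83.60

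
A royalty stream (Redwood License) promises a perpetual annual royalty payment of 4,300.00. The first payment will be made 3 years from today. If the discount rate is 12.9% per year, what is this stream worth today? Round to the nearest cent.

26151.15

Value at end of year 2: C / r = 4,300.00 / 0.129 = 33,333.3333
Discount to today: PV = 33,333.3333 / (1 + 0.129)^2 = 33,333.3333 / 1.274641 = 26,151.15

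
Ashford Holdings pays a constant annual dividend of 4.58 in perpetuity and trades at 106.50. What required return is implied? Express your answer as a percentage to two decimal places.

P = C/r ⇒ r = C/P = 4.58/106.50 = 0.043005

4.30%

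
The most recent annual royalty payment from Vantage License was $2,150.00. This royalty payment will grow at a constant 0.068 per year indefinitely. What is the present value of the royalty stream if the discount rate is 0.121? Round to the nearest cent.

D₁ = D₀ × (1 + g) = $2,150.00 × 1.068 = $2,296.2000
Growing perpetuity: P = D₁ / (r − g) = $2,296.2000 / (0.121 − 0.068) = $43,324.53

$43324.53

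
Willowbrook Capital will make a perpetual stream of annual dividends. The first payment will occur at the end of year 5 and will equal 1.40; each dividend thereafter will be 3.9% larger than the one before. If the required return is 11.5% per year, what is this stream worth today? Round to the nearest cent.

11.92

Value at end of year 4: C₁ / (r − g) = 1.40 / (0.115 − 0.039) = 18.4211
Discount to today: PV = 18.4211 / (1 + 0.115)^4 = 18.4211 / 1.545608 = 11.92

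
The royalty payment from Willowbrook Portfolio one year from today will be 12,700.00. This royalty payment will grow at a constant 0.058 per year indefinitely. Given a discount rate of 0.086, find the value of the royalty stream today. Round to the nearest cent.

453571.43

Growing perpetuity: P = D₁ / (r − g) = 12,700.0000 / (0.086 − 0.058) = 453,571.43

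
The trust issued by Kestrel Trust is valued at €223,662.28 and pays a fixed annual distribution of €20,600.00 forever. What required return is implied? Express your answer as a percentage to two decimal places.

9.21%

P = C/r ⇒ r = C/P = €20,600.00/€223,662.28 = 0.092103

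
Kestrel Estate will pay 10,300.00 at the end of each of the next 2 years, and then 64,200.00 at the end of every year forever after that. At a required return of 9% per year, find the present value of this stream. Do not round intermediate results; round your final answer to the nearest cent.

PV of 2-year annuity: 10,300.00 × [1 − (1+0.09)^−2] / 0.09 = 18118.84522
Perpetuity value at year 2: 64,200.00 / 0.09 = 713333.33333
PV of perpetuity: 713333.33333 / (1+0.09)^2 = 600398.39520
Total PV = 18118.84522 + 600398.39520 = 618517.24041

618517.24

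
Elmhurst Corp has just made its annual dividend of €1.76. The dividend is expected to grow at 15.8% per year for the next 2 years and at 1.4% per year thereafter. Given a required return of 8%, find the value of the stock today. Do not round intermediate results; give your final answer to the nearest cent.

€35.00

D_1 = 2.03808
D_2 = 2.36010
Terminal value at year 2: TV = D_2×(1+g_2)/(r−g_2) = 2.39314/0.066 = 36.25967
P_0 = D_1/(1+r)^1 + D_2/(1+r)^2 + TV/(1+r)^2
    = 1.88711 + 2.02340 + 31.08682 = 34.99733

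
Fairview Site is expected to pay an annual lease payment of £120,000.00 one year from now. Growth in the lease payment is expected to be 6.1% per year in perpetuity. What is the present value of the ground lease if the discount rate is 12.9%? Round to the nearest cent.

Growing perpetuity: P = D₁ / (r − g) = £120,000.0000 / (0.129 − 0.061) = £1,764,705.88

£1764705.88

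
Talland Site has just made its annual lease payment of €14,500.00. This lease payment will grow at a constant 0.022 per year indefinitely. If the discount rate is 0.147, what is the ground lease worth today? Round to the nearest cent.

€118552.00

D₁ = D₀ × (1 + g) = €14,500.00 × 1.022 = €14,819.0000
Growing perpetuity: P = D₁ / (r − g) = €14,819.0000 / (0.147 − 0.022) = €118,552.00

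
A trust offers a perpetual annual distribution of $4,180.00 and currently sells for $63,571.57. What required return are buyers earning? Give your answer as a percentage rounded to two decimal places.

P = C/r ⇒ r = C/P = $4,180.00/$63,571.57 = 0.065753

6.58%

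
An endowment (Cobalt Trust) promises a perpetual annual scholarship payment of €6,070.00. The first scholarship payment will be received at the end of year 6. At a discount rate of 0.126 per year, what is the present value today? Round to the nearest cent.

€26614.98

Value at end of year 5: C / r = €6,070.00 / 0.126 = €48,174.6032
Discount to today: PV = €48,174.6032 / (1 + 0.126)^5 = €48,174.6032 / 1.810056 = €26,614.98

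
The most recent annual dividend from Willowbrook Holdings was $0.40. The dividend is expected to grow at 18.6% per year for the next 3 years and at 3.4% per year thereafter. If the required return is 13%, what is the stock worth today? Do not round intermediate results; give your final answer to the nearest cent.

D_1 = 0.47440
D_2 = 0.56264
D_3 = 0.66729
Terminal value at year 3: TV = D_3×(1+g_2)/(r−g_2) = 0.68998/0.096 = 7.18726
P_0 = D_1/(1+r)^1 + D_2/(1+r)^2 + D_3/(1+r)^3 + TV/(1+r)^3
    = 0.41982 + 0.44063 + 0.46246 + 4.98113 = 6.30405

$6.30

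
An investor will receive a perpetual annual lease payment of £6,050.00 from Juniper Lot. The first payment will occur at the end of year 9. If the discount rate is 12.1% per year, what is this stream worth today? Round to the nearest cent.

Value at end of year 8: C / r = £6,050.00 / 0.121 = £50,000.0000
Discount to today: PV = £50,000.0000 / (1 + 0.121)^8 = £50,000.0000 / 2.493704 = £20,050.50

£20050.50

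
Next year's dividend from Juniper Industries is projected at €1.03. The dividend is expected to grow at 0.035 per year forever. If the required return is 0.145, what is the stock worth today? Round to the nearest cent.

Growing perpetuity: P = D₁ / (r − g) = €1.0300 / (0.145 − 0.035) = €9.36

€9.36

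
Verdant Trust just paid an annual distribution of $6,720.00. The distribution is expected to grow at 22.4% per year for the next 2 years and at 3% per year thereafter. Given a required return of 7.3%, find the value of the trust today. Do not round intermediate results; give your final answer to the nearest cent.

D_1 = 8225.28000
D_2 = 10067.74272
Terminal value at year 2: TV = D_2×(1+g_2)/(r−g_2) = 10369.77500/0.043 = 241157.55818
P_0 = D_1/(1+r)^1 + D_2/(1+r)^2 + TV/(1+r)^2
    = 7665.68500 + 8744.45334 + 209460.16141 = 225870.29975

$225870.30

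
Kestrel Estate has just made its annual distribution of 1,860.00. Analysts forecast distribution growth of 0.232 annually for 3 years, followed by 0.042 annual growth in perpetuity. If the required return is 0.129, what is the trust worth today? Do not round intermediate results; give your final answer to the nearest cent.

35609.02

D_1 = 2291.52000
D_2 = 2823.15264
D_3 = 3478.12405
Terminal value at year 3: TV = D_3×(1+g_2)/(r−g_2) = 3624.20526/0.087 = 41657.53175
P_0 = D_1/(1+r)^1 + D_2/(1+r)^2 + D_3/(1+r)^3 + TV/(1+r)^3
    = 2029.68999 + 2214.86100 + 2416.92538 + 28947.54304 = 35609.01941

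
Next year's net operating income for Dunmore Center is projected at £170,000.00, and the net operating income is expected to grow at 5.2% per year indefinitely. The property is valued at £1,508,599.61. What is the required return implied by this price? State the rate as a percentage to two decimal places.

P = D₁/(r − g) ⇒ r = D₁/P + g = £170,000.0000/£1,508,599.61 + 0.052 = 0.112687 + 0.052 = 0.164687

16.47%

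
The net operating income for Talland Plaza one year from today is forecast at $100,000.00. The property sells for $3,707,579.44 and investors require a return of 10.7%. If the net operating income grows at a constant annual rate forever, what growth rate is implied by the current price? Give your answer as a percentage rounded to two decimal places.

8.00%

P = D₁/(r−g) ⇒ g = r − D₁/P = 0.107 − $100,000.00/$3,707,579.44 = 0.080028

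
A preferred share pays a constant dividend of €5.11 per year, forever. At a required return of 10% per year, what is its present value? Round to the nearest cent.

Level perpetuity: PV = C / r = €5.11 / 0.1 = €51.10

€51.10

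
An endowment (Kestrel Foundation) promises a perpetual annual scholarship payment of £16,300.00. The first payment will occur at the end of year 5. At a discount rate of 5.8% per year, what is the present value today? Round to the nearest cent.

£224293.63

Value at end of year 4: C / r = £16,300.00 / 0.058 = £281,034.4828
Discount to today: PV = £281,034.4828 / (1 + 0.058)^4 = £281,034.4828 / 1.252976 = £224,293.63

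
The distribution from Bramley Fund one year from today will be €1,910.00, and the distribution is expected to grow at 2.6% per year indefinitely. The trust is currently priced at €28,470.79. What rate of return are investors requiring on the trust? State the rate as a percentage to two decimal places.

9.31%

P = D₁/(r − g) ⇒ r = D₁/P + g = €1,910.0000/€28,470.79 + 0.026 = 0.067086 + 0.026 = 0.093086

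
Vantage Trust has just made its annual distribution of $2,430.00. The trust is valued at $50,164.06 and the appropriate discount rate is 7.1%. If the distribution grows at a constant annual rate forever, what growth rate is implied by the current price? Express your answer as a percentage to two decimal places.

2.15%

P = D₀(1+g)/(r−g) ⇒ P(r−g) = D₀(1+g) ⇒ g(P+D₀) = P·r − D₀
g = (P·r − D₀)/(P + D₀) = ($50,164.06×0.071 − $2,430.00) / ($50,164.06 + $2,430.00) = 0.021517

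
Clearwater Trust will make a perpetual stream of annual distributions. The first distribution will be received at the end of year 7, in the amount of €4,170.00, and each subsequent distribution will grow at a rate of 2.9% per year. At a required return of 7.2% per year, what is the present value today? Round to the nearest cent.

€63899.71

Value at end of year 6: C₁ / (r − g) = €4,170.00 / (0.072 − 0.029) = €96,976.7442
Discount to today: PV = €96,976.7442 / (1 + 0.072)^6 = €96,976.7442 / 1.517640 = €63,899.71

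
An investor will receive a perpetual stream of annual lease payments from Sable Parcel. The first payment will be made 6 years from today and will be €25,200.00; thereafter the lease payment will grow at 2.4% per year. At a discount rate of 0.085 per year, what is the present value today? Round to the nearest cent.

Value at end of year 5: C₁ / (r − g) = €25,200.00 / (0.085 − 0.024) = €413,114.7541
Discount to today: PV = €413,114.7541 / (1 + 0.085)^5 = €413,114.7541 / 1.503657 = €274,740.08

€274740.08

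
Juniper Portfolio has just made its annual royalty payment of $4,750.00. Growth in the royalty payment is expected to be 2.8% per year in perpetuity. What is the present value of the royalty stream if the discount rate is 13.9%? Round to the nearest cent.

$43990.99

D₁ = D₀ × (1 + g) = $4,750.00 × 1.028 = $4,883.0000
Growing perpetuity: P = D₁ / (r − g) = $4,883.0000 / (0.139 − 0.028) = $43,990.99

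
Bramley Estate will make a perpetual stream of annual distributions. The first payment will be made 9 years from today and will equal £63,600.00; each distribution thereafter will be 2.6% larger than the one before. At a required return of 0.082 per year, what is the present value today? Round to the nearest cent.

£604576.14

Value at end of year 8: C₁ / (r − g) = £63,600.00 / (0.082 − 0.026) = £1,135,714.2857
Discount to today: PV = £1,135,714.2857 / (1 + 0.082)^8 = £1,135,714.2857 / 1.878530 = £604,576.14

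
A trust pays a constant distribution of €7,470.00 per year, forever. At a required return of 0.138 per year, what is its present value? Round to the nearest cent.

€54130.43

Level perpetuity: PV = C / r = €7,470.00 / 0.138 = €54,130.43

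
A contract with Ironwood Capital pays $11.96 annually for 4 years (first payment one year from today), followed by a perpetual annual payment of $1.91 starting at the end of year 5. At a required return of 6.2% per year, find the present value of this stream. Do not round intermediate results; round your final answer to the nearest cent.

$65.47

PV of 4-year annuity: $11.96 × [1 − (1+0.062)^−4] / 0.062 = 41.25357
Perpetuity value at year 4: $1.91 / 0.062 = 30.80645
PV of perpetuity: 30.80645 / (1+0.062)^4 = 24.21830
Total PV = 41.25357 + 24.21830 = 65.47187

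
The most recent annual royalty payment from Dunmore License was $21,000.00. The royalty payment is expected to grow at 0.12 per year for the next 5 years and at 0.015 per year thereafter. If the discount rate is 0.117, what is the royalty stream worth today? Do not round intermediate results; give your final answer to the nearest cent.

$317640.98

D_1 = 23520.00000
D_2 = 26342.40000
D_3 = 29503.48800
D_4 = 33043.90656
D_5 = 37009.17535
Terminal value at year 5: TV = D_5×(1+g_2)/(r−g_2) = 37564.31298/0.102 = 368277.57821
P_0 = D_1/(1+r)^1 + D_2/(1+r)^2 + D_3/(1+r)^3 + D_4/(1+r)^4 + D_5/(1+r)^5 + TV/(1+r)^5
    = 21056.40107 + 21112.95363 + 21169.65807 + 21226.51481 + 21283.52425 + 211791.93245 = 317640.98427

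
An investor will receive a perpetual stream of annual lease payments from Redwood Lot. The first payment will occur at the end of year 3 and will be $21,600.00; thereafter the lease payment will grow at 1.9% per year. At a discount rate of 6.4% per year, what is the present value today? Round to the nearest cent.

Value at end of year 2: C₁ / (r − g) = $21,600.00 / (0.064 − 0.019) = $480,000.0000
Discount to today: PV = $480,000.0000 / (1 + 0.064)^2 = $480,000.0000 / 1.132096 = $423,992.31

$423992.31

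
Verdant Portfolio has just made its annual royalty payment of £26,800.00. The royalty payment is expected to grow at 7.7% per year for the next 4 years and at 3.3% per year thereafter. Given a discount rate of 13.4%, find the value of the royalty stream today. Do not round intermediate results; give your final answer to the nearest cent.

£317399.36

D_1 = 28863.60000
D_2 = 31086.09720
D_3 = 33479.72668
D_4 = 36057.66564
Terminal value at year 4: TV = D_4×(1+g_2)/(r−g_2) = 37247.56861/0.101 = 368787.80797
P_0 = D_1/(1+r)^1 + D_2/(1+r)^2 + D_3/(1+r)^3 + D_4/(1+r)^4 + TV/(1+r)^4
    = 25452.91005 + 24173.53098 + 22958.45931 + 21804.46268 + 223009.99950 = 317399.36253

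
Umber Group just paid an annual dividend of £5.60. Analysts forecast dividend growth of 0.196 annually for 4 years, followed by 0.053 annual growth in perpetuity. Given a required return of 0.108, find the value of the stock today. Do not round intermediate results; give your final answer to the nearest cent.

D_1 = 6.69760
D_2 = 8.01033
D_3 = 9.58035
D_4 = 11.45810
Terminal value at year 4: TV = D_4×(1+g_2)/(r−g_2) = 12.06538/0.055 = 219.37060
P_0 = D_1/(1+r)^1 + D_2/(1+r)^2 + D_3/(1+r)^3 + D_4/(1+r)^4 + TV/(1+r)^4
    = 6.04477 + 6.52486 + 7.04307 + 7.60245 + 145.55240 = 172.76755

£172.77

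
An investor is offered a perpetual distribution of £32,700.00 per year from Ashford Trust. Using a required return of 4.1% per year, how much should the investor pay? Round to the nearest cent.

Level perpetuity: PV = C / r = £32,700.00 / 0.041 = £797,560.98

£797560.98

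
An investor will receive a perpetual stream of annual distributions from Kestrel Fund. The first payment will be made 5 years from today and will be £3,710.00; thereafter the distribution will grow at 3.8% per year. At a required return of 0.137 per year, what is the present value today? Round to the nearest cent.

£22423.16

Value at end of year 4: C₁ / (r − g) = £3,710.00 / (0.137 − 0.038) = £37,474.7475
Discount to today: PV = £37,474.7475 / (1 + 0.137)^4 = £37,474.7475 / 1.671252 = £22,423.16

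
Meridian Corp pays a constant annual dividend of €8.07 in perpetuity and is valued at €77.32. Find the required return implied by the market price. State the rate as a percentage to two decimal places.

10.44%

P = C/r ⇒ r = C/P = €8.07/€77.32 = 0.104371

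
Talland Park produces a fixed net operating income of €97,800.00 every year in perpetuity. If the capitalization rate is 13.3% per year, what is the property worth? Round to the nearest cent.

Level perpetuity: PV = C / r = €97,800.00 / 0.133 = €735,338.35

€735338.35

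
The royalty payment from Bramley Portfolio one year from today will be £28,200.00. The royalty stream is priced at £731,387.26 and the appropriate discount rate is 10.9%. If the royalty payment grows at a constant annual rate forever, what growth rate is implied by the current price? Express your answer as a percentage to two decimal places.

7.04%

P = D₁/(r−g) ⇒ g = r − D₁/P = 0.109 − £28,200.00/£731,387.26 = 0.070443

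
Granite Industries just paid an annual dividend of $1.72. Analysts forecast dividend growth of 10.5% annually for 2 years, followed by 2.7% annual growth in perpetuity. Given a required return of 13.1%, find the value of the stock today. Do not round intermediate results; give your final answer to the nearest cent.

$19.54

D_1 = 1.90060
D_2 = 2.10016
Terminal value at year 2: TV = D_2×(1+g_2)/(r−g_2) = 2.15687/0.104 = 20.73911
P_0 = D_1/(1+r)^1 + D_2/(1+r)^2 + TV/(1+r)^2
    = 1.68046 + 1.64183 + 16.21306 = 19.53534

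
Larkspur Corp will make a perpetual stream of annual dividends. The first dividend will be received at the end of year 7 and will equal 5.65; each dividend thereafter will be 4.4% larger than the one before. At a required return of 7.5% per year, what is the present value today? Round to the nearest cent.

Value at end of year 6: C₁ / (r − g) = 5.65 / (0.075 − 0.044) = 182.2581
Discount to today: PV = 182.2581 / (1 + 0.075)^6 = 182.2581 / 1.543302 = 118.10

118.10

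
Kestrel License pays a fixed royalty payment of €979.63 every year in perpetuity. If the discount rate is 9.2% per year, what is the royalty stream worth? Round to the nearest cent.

€10648.15

Level perpetuity: PV = C / r = €979.63 / 0.092 = €10,648.15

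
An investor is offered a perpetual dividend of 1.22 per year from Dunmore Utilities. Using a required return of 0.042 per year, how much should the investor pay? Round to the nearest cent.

Level perpetuity: PV = C / r = 1.22 / 0.042 = 29.05

29.05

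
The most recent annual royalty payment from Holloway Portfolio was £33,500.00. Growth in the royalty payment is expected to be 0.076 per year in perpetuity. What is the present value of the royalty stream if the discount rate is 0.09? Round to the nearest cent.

£2574714.29

D₁ = D₀ × (1 + g) = £33,500.00 × 1.076 = £36,046.0000
Growing perpetuity: P = D₁ / (r − g) = £36,046.0000 / (0.09 − 0.076) = £2,574,714.29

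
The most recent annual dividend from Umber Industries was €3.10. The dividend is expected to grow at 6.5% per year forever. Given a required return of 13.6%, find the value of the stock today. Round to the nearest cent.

D₁ = D₀ × (1 + g) = €3.10 × 1.065 = €3.3015
Growing perpetuity: P = D₁ / (r − g) = €3.3015 / (0.136 − 0.065) = €46.50

€46.50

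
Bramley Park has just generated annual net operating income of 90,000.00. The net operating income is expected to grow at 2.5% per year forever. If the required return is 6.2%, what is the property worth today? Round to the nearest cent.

D₁ = D₀ × (1 + g) = 90,000.00 × 1.025 = 92,250.0000
Growing perpetuity: P = D₁ / (r − g) = 92,250.0000 / (0.062 − 0.025) = 2,493,243.24

2493243.24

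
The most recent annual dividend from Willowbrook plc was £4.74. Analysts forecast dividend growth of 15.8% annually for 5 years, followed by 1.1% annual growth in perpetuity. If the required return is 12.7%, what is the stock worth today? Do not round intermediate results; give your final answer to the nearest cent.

£73.04

D_1 = 5.48892
D_2 = 6.35617
D_3 = 7.36044
D_4 = 8.52339
D_5 = 9.87009
Terminal value at year 5: TV = D_5×(1+g_2)/(r−g_2) = 9.97866/0.116 = 86.02294
P_0 = D_1/(1+r)^1 + D_2/(1+r)^2 + D_3/(1+r)^3 + D_4/(1+r)^4 + D_5/(1+r)^5 + TV/(1+r)^5
    = 4.87038 + 5.00435 + 5.14200 + 5.28344 + 5.42877 + 47.31455 = 73.04350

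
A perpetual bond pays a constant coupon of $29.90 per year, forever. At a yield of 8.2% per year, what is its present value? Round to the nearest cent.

$364.63

Level perpetuity: PV = C / r = $29.90 / 0.082 = $364.63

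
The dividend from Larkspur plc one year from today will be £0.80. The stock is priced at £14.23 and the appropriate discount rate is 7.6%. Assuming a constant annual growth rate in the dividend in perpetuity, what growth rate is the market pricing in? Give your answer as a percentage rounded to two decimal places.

1.98%

P = D₁/(r−g) ⇒ g = r − D₁/P = 0.076 − £0.80/£14.23 = 0.019781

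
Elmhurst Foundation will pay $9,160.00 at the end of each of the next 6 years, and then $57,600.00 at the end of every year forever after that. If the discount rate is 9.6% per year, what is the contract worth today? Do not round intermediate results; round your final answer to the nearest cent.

$386535.01

PV of 6-year annuity: $9,160.00 × [1 − (1+0.096)^−6] / 0.096 = 40366.21130
Perpetuity value at year 6: $57,600.00 / 0.096 = 600000.00000
PV of perpetuity: 600000.00000 / (1+0.096)^6 = 346168.80232
Total PV = 40366.21130 + 346168.80232 = 386535.01362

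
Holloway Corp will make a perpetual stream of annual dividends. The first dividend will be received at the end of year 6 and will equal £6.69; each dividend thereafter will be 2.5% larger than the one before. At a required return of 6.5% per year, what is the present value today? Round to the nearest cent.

Value at end of year 5: C₁ / (r − g) = £6.69 / (0.065 − 0.025) = £167.2500
Discount to today: PV = £167.2500 / (1 + 0.065)^5 = £167.2500 / 1.370087 = £122.07

£122.07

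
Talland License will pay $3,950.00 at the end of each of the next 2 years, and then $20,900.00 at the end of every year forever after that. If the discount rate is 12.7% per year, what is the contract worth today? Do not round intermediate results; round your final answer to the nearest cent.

$136181.90

PV of 2-year annuity: $3,950.00 × [1 − (1+0.127)^−2] / 0.127 = 6614.80054
Perpetuity value at year 2: $20,900.00 / 0.127 = 164566.92913
PV of perpetuity: 164566.92913 / (1+0.127)^2 = 129567.09841
Total PV = 6614.80054 + 129567.09841 = 136181.89895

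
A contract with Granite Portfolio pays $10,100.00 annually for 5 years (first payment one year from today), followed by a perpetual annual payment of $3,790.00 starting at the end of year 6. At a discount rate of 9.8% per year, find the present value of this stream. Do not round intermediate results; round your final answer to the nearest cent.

PV of 5-year annuity: $10,100.00 × [1 − (1+0.098)^−5] / 0.098 = 38483.37217
Perpetuity value at year 5: $3,790.00 / 0.098 = 38673.46939
PV of perpetuity: 38673.46939 / (1+0.098)^5 = 24232.67924
Total PV = 38483.37217 + 24232.67924 = 62716.05140

$62716.05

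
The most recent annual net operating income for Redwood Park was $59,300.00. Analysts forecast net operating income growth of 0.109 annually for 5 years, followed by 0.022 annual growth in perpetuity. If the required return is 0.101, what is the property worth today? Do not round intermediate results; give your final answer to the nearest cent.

$1098451.90

D_1 = 65763.70000
D_2 = 72931.94330
D_3 = 80881.52512
D_4 = 89697.61136
D_5 = 99474.65100
Terminal value at year 5: TV = D_5×(1+g_2)/(r−g_2) = 101663.09332/0.079 = 1286874.59896
P_0 = D_1/(1+r)^1 + D_2/(1+r)^2 + D_3/(1+r)^3 + D_4/(1+r)^4 + D_5/(1+r)^5 + TV/(1+r)^5
    = 59730.88102 + 60164.89287 + 60602.05830 + 61042.40023 + 61485.94174 + 795425.72736 = 1098451.90153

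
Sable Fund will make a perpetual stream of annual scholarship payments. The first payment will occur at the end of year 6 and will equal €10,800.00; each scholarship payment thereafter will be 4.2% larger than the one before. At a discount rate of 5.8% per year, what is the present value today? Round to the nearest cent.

€509184.80

Value at end of year 5: C₁ / (r − g) = €10,800.00 / (0.058 − 0.042) = €675,000.0000
Discount to today: PV = €675,000.0000 / (1 + 0.058)^5 = €675,000.0000 / 1.325648 = €509,184.80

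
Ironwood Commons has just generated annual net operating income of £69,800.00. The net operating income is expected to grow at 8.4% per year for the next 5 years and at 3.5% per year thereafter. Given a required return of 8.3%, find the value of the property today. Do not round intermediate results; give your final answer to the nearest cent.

£1861991.87

D_1 = 75663.20000
D_2 = 82018.90880
D_3 = 88908.49714
D_4 = 96376.81090
D_5 = 104472.46301
Terminal value at year 5: TV = D_5×(1+g_2)/(r−g_2) = 108128.99922/0.048 = 2252687.48375
P_0 = D_1/(1+r)^1 + D_2/(1+r)^2 + D_3/(1+r)^3 + D_4/(1+r)^4 + D_5/(1+r)^5 + TV/(1+r)^5
    = 69864.45060 + 69928.96071 + 69993.53039 + 70058.15969 + 70122.84866 + 1512023.92428 = 1861991.87433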